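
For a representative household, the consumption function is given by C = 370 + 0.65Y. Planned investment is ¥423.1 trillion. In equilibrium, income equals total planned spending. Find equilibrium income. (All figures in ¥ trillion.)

Y = C + I = 370 + 0.65Y + 423.1
Y − 0.65Y = 793.1
0.35Y = 793.1, so Y = 793.1/0.35 = 2266

Y = 2266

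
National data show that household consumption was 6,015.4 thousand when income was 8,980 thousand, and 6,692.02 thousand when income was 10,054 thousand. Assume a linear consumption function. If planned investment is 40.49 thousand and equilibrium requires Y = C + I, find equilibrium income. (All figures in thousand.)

Y = 1077

MPC = (6692.02 − 6015.4)/(10054 − 8980) = 676.62/1074 = 0.63
a = 6015.4 − 0.63(8980) = 358
Equilibrium: Y = 358 + 0.63Y + 40.49
0.37Y = 398.49, so Y = 398.49/0.37 = 1077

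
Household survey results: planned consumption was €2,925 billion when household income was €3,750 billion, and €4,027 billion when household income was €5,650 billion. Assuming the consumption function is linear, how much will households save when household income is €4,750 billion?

MPC = (4027 − 2925)/(5650 − 3750) = 1102/1900 = 0.58
a = 2925 − 0.58(3750) = 2925 − 2175 = 750
C = 750 + 0.58(4750) = 3505
S = 4750 − 3505 = 1245

S = 1245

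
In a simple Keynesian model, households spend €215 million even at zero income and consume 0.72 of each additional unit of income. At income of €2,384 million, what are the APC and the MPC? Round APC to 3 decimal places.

MPC = 0.72 (the slope of the consumption function)
C = 215 + 0.72(2384) = 1931.48, so APC = 1931.48/2384 = 0.810

APC = 0.810; MPC = 0.72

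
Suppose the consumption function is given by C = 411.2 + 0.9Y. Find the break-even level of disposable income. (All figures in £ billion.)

Y = 4112

At break-even, C = Y: 411.2 + 0.9Y = Y
0.1Y = 411.2, so Y = 411.2/0.1 = 4112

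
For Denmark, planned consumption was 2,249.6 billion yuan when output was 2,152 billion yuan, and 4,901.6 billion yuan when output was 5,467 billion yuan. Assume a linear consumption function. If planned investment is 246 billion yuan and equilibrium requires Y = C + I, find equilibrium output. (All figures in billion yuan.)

Y = 3870

MPC = (4901.6 − 2249.6)/(5467 − 2152) = 2652/3315 = 0.8
a = 2249.6 − 0.8(2152) = 528
Equilibrium: Y = 528 + 0.8Y + 246
0.2Y = 774, so Y = 774/0.2 = 3870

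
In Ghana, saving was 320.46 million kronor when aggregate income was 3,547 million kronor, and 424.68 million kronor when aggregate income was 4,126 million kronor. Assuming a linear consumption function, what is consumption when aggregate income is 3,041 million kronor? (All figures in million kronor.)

MPS = ΔS/ΔY = (424.68 − 320.46)/(4126 − 3547) = 104.22/579 = 0.18
MPC = 1 − MPS = 0.82
Autonomous saving = 320.46 − 0.18(3547) = -318, so a = 318
C = 318 + 0.82(3041) = 318 + 2493.62 = 2811.62

C = 2811.62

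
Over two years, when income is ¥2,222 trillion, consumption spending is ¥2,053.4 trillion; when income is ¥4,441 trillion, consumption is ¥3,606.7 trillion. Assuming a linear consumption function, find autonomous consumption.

a = 498

MPC = ΔC/ΔY = (3606.7 − 2053.4)/(4441 − 2222) = 1553.3/2219 = 0.7
a = C − MPC·Y = 2053.4 − 0.7(2222) = 2053.4 − 1555.4 = 498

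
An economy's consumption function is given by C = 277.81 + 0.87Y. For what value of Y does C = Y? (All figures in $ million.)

Y = 2137

At break-even, C = Y: 277.81 + 0.87Y = Y
0.13Y = 277.81, so Y = 277.81/0.13 = 2137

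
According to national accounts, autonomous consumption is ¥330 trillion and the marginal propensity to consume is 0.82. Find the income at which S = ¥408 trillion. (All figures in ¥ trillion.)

S = Y − C = -330 + 0.18Y
-330 + 0.18Y = 408, so 0.18Y = 738 and Y = 4100

Y = 4100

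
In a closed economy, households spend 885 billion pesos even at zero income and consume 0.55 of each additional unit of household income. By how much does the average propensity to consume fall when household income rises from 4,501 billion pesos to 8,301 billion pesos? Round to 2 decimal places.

ΔAPC = 0.09

At Y = 4501: C = 885 + 0.55(4501) = 3360.55, APC = 3360.55/4501 = 0.747
At Y = 8301: C = 5450.55, APC = 5450.55/8301 = 0.657
Fall in APC = 0.747 − 0.657 = 0.09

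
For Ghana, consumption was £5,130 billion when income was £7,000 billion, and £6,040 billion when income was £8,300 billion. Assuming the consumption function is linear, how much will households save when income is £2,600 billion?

MPC = (6040 − 5130)/(8300 − 7000) = 910/1300 = 0.7
a = 5130 − 0.7(7000) = 5130 − 4900 = 230
C = 230 + 0.7(2600) = 2050
S = 2600 − 2050 = 550

S = 550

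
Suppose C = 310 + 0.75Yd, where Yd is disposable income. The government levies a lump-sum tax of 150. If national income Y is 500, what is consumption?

C = 572.5

Yd = Y − T = 500 − 150 = 350
C = 310 + 0.75(350) = 310 + 262.5 = 572.5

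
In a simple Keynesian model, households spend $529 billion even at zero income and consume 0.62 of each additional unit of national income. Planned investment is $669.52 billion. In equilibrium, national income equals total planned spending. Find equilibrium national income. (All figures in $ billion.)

Y = C + I = 529 + 0.62Y + 669.52
Y − 0.62Y = 1198.52
0.38Y = 1198.52, so Y = 1198.52/0.38 = 3154

Y = 3154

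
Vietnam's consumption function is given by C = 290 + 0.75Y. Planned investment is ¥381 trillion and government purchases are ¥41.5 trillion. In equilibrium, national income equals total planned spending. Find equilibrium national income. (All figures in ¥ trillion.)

Y = 2850

Y = C + I + G = 290 + 0.75Y + 381 + 41.5
Y − 0.75Y = 712.5
0.25Y = 712.5, so Y = 712.5/0.25 = 2850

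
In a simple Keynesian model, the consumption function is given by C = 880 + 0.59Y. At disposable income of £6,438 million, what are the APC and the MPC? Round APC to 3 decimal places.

APC = 0.727; MPC = 0.59

MPC = 0.59 (the slope of the consumption function)
C = 880 + 0.59(6438) = 4678.42, so APC = 4678.42/6438 = 0.727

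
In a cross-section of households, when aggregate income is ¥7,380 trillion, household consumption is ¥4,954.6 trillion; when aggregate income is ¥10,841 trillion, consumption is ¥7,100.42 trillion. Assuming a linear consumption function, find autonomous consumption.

MPC = ΔC/ΔY = (7100.42 − 4954.6)/(10841 − 7380) = 2145.82/3461 = 0.62
a = C − MPC·Y = 4954.6 − 0.62(7380) = 4954.6 − 4575.6 = 379

a = 379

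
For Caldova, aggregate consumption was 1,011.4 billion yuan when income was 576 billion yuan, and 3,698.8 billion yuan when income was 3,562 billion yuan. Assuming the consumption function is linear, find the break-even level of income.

MPC = (3698.8 − 1011.4)/(3562 − 576) = 2687.4/2986 = 0.9
a = 1011.4 − 0.9(576) = 1011.4 − 518.4 = 493
Break-even: Y = a/(1−MPC) = 493/0.1 = 4930

Y = 4930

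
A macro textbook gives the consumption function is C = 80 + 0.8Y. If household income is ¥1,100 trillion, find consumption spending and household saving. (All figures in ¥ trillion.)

C = 960; S = 140

C = 80 + 0.8(1100) = 80 + 880 = 960
S = Y − C = 1100 − 960 = 140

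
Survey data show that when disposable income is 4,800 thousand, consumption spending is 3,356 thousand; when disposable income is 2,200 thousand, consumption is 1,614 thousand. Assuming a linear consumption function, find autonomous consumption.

a = 140

MPC = ΔC/ΔY = (3356 − 1614)/(4800 − 2200) = 1742/2600 = 0.67
a = C − MPC·Y = 1614 − 0.67(2200) = 1614 − 1474 = 140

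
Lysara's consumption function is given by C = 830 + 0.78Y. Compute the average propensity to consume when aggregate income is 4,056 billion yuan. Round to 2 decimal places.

C = 830 + 0.78(4056) = 3993.68
APC = C/Y = 3993.68/4056 = 0.98

APC = 0.98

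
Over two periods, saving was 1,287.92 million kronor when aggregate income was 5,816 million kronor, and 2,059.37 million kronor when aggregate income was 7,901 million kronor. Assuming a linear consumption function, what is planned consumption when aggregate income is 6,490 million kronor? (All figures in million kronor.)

C = 4952.7

MPS = ΔS/ΔY = (2059.37 − 1287.92)/(7901 − 5816) = 771.45/2085 = 0.37
MPC = 1 − MPS = 0.63
Autonomous saving = 1287.92 − 0.37(5816) = -864, so a = 864
C = 864 + 0.63(6490) = 864 + 4088.7 = 4952.7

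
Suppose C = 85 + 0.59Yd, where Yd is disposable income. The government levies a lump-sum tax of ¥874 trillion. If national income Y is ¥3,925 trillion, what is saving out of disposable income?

S = 1165.91

Yd = Y − T = 3925 − 874 = 3051
C = 85 + 0.59(3051) = 85 + 1800.09 = 1885.09
S = Yd − C = 3051 − 1885.09 = 1165.91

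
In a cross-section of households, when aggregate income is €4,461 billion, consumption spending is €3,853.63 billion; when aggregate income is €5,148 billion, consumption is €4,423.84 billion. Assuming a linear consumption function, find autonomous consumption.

a = 151

MPC = ΔC/ΔY = (4423.84 − 3853.63)/(5148 − 4461) = 570.21/687 = 0.83
a = C − MPC·Y = 3853.63 − 0.83(4461) = 3853.63 − 3702.63 = 151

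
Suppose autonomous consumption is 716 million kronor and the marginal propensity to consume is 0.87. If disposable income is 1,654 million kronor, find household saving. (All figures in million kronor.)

C = 716 + 0.87(1654) = 716 + 1438.98 = 2154.98
S = Y − C = 1654 − 2154.98 = -500.98

S = -500.98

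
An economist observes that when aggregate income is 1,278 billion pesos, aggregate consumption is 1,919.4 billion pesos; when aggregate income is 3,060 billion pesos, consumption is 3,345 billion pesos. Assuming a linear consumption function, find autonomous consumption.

MPC = ΔC/ΔY = (3345 − 1919.4)/(3060 − 1278) = 1425.6/1782 = 0.8
a = C − MPC·Y = 1919.4 − 0.8(1278) = 1919.4 − 1022.4 = 897

a = 897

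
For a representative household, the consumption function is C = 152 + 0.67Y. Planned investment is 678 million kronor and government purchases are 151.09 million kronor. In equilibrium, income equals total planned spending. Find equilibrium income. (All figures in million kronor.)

Y = 2973

Y = C + I + G = 152 + 0.67Y + 678 + 151.09
Y − 0.67Y = 981.09
0.33Y = 981.09, so Y = 981.09/0.33 = 2973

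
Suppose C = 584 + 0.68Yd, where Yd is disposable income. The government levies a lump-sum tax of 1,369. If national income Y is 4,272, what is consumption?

C = 2558.04

Yd = Y − T = 4272 − 1369 = 2903
C = 584 + 0.68(2903) = 584 + 1974.04 = 2558.04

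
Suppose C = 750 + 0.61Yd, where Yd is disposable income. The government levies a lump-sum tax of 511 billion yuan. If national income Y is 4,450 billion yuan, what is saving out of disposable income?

S = 786.21

Yd = Y − T = 4450 − 511 = 3939
C = 750 + 0.61(3939) = 750 + 2402.79 = 3152.79
S = Yd − C = 3939 − 3152.79 = 786.21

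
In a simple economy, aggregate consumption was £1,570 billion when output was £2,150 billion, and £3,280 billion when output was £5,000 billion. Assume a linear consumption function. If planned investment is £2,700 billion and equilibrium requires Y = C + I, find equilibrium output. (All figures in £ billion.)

MPC = (3280 − 1570)/(5000 − 2150) = 1710/2850 = 0.6
a = 1570 − 0.6(2150) = 280
Equilibrium: Y = 280 + 0.6Y + 2700
0.4Y = 2980, so Y = 2980/0.4 = 7450

Y = 7450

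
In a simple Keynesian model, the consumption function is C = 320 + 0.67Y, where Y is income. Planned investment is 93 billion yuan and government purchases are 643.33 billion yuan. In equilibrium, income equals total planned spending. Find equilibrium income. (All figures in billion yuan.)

Y = C + I + G = 320 + 0.67Y + 93 + 643.33
Y − 0.67Y = 1056.33
0.33Y = 1056.33, so Y = 1056.33/0.33 = 3201

Y = 3201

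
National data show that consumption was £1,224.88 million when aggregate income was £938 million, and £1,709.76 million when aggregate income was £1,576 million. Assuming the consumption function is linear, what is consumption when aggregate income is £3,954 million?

MPC = (1709.76 − 1224.88)/(1576 − 938) = 484.88/638 = 0.76
a = 1224.88 − 0.76(938) = 1224.88 − 712.88 = 512
C = 512 + 0.76(3954) = 512 + 3005.04 = 3517.04

C = 3517.04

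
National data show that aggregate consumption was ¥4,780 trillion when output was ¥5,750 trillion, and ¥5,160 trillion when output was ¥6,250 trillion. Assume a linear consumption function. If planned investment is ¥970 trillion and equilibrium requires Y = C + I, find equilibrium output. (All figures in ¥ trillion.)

Y = 5750

MPC = (5160 − 4780)/(6250 − 5750) = 380/500 = 0.76
a = 4780 − 0.76(5750) = 410
Equilibrium: Y = 410 + 0.76Y + 970
0.24Y = 1380, so Y = 1380/0.24 = 5750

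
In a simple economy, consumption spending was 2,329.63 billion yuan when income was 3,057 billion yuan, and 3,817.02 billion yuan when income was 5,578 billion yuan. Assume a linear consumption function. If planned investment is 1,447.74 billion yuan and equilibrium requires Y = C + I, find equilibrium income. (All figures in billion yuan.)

Y = 4814

MPC = (3817.02 − 2329.63)/(5578 − 3057) = 1487.39/2521 = 0.59
a = 2329.63 − 0.59(3057) = 526
Equilibrium: Y = 526 + 0.59Y + 1447.74
0.41Y = 1973.74, so Y = 1973.74/0.41 = 4814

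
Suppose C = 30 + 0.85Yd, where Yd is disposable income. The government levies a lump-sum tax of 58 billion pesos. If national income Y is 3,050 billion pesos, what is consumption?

C = 2573.2

Yd = Y − T = 3050 − 58 = 2992
C = 30 + 0.85(2992) = 30 + 2543.2 = 2573.2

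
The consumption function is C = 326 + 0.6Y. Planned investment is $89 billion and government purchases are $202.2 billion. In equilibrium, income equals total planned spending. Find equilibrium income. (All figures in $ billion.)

Y = 1543

Y = C + I + G = 326 + 0.6Y + 89 + 202.2
Y − 0.6Y = 617.2
0.4Y = 617.2, so Y = 617.2/0.4 = 1543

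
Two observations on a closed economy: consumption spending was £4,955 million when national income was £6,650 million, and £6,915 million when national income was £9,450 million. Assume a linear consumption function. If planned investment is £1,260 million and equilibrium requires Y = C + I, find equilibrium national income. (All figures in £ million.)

MPC = (6915 − 4955)/(9450 − 6650) = 1960/2800 = 0.7
a = 4955 − 0.7(6650) = 300
Equilibrium: Y = 300 + 0.7Y + 1260
0.3Y = 1560, so Y = 1560/0.3 = 5200

Y = 5200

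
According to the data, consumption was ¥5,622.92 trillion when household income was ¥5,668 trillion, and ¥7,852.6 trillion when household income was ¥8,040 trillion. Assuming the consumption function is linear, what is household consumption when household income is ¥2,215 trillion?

C = 2377.1

MPC = (7852.6 − 5622.92)/(8040 − 5668) = 2229.68/2372 = 0.94
a = 5622.92 − 0.94(5668) = 5622.92 − 5327.92 = 295
C = 295 + 0.94(2215) = 295 + 2082.1 = 2377.1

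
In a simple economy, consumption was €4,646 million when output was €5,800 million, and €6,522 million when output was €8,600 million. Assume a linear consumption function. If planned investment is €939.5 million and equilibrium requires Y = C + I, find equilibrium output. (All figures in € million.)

Y = 5150

MPC = (6522 − 4646)/(8600 − 5800) = 1876/2800 = 0.67
a = 4646 − 0.67(5800) = 760
Equilibrium: Y = 760 + 0.67Y + 939.5
0.33Y = 1699.5, so Y = 1699.5/0.33 = 5150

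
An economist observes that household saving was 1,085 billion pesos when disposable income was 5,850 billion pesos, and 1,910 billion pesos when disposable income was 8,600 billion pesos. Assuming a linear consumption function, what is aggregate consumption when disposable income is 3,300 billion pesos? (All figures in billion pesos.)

C = 2980

MPS = ΔS/ΔY = (1910 − 1085)/(8600 − 5850) = 825/2750 = 0.3
MPC = 1 − MPS = 0.7
Autonomous saving = 1085 − 0.3(5850) = -670, so a = 670
C = 670 + 0.7(3300) = 670 + 2310 = 2980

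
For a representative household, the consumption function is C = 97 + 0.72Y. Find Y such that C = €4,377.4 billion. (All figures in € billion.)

97 + 0.72Y = 4377.4
0.72Y = 4280.4, so Y = 4280.4/0.72 = 5945

Y = 5945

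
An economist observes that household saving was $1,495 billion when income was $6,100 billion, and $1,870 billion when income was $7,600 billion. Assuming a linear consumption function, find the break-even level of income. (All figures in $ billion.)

Y = 120

MPS = ΔS/ΔY = (1870 − 1495)/(7600 − 6100) = 375/1500 = 0.25
MPC = 1 − MPS = 0.75
From S(6100) = 1495: −a + 0.25(6100) = 1495, so a = 1525 − 1495 = 30
Break-even (S = 0): Y = a/MPS = 30/0.25 = 120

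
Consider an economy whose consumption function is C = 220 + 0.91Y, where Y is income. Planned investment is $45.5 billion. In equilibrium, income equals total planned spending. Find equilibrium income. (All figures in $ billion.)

Y = 2950

Y = C + I = 220 + 0.91Y + 45.5
Y − 0.91Y = 265.5
0.09Y = 265.5, so Y = 265.5/0.09 = 2950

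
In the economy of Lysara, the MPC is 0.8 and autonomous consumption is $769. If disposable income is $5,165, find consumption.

C = 769 + 0.8(5165) = 769 + 4132 = 4901

C = 4901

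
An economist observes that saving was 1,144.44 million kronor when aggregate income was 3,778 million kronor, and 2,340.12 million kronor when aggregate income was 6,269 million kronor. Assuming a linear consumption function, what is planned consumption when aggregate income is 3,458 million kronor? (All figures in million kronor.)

C = 2467.16

MPS = ΔS/ΔY = (2340.12 − 1144.44)/(6269 − 3778) = 1195.68/2491 = 0.48
MPC = 1 − MPS = 0.52
Autonomous saving = 1144.44 − 0.48(3778) = -669, so a = 669
C = 669 + 0.52(3458) = 669 + 1798.16 = 2467.16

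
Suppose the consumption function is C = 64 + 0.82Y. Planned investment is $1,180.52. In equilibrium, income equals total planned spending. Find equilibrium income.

Y = C + I = 64 + 0.82Y + 1180.52
Y − 0.82Y = 1244.52
0.18Y = 1244.52, so Y = 1244.52/0.18 = 6914

Y = 6914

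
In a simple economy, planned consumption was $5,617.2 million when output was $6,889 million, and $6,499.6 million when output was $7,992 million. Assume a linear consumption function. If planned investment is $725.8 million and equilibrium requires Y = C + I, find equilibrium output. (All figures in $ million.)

MPC = (6499.6 − 5617.2)/(7992 − 6889) = 882.4/1103 = 0.8
a = 5617.2 − 0.8(6889) = 106
Equilibrium: Y = 106 + 0.8Y + 725.8
0.2Y = 831.8, so Y = 831.8/0.2 = 4159

Y = 4159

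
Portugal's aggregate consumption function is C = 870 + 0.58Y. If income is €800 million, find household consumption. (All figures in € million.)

C = 870 + 0.58(800) = 870 + 464 = 1334

C = 1334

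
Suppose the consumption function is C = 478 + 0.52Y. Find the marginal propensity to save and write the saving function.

MPS = 0.48; S = -478 + 0.48Y

MPS = 1 − MPC = 1 − 0.52 = 0.48
S = Y − C = -478 + 0.48Y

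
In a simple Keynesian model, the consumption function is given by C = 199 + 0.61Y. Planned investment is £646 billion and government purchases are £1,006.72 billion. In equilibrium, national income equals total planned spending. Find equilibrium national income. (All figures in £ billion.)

Y = C + I + G = 199 + 0.61Y + 646 + 1006.72
Y − 0.61Y = 1851.72
0.39Y = 1851.72, so Y = 1851.72/0.39 = 4748

Y = 4748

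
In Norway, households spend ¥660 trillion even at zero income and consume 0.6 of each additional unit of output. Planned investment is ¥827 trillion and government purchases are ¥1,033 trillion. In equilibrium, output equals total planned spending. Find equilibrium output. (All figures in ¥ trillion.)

Y = C + I + G = 660 + 0.6Y + 827 + 1033
Y − 0.6Y = 2520
0.4Y = 2520, so Y = 2520/0.4 = 6300

Y = 6300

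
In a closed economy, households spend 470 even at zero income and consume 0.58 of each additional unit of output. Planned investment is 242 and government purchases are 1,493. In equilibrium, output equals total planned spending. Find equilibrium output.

Y = C + I + G = 470 + 0.58Y + 242 + 1493
Y − 0.58Y = 2205
0.42Y = 2205, so Y = 2205/0.42 = 5250

Y = 5250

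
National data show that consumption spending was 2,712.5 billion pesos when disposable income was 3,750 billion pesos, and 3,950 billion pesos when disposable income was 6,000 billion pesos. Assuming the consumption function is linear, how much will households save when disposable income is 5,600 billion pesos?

MPC = (3950 − 2712.5)/(6000 − 3750) = 1237.5/2250 = 0.55
a = 2712.5 − 0.55(3750) = 2712.5 − 2062.5 = 650
C = 650 + 0.55(5600) = 3730
S = 5600 − 3730 = 1870

S = 1870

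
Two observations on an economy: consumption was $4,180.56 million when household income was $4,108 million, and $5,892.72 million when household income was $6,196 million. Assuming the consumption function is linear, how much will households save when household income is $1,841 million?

S = -480.62

MPC = (5892.72 − 4180.56)/(6196 − 4108) = 1712.16/2088 = 0.82
a = 4180.56 − 0.82(4108) = 4180.56 − 3368.56 = 812
C = 812 + 0.82(1841) = 2321.62
S = 1841 − 2321.62 = -480.62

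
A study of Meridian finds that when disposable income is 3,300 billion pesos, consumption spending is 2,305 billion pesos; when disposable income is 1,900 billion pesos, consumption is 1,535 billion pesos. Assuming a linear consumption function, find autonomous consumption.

MPC = ΔC/ΔY = (2305 − 1535)/(3300 − 1900) = 770/1400 = 0.55
a = C − MPC·Y = 1535 − 0.55(1900) = 1535 − 1045 = 490

a = 490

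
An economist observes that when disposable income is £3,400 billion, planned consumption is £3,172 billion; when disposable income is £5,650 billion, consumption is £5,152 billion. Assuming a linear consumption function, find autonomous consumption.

MPC = ΔC/ΔY = (5152 − 3172)/(5650 − 3400) = 1980/2250 = 0.88
a = C − MPC·Y = 3172 − 0.88(3400) = 3172 − 2992 = 180

a = 180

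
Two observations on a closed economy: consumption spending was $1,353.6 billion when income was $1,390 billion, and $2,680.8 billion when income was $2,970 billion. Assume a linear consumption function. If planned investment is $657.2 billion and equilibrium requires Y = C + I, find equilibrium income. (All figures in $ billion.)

Y = 5270

MPC = (2680.8 − 1353.6)/(2970 − 1390) = 1327.2/1580 = 0.84
a = 1353.6 − 0.84(1390) = 186
Equilibrium: Y = 186 + 0.84Y + 657.2
0.16Y = 843.2, so Y = 843.2/0.16 = 5270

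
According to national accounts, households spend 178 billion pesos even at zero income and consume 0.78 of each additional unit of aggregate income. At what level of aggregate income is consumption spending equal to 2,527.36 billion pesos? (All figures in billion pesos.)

Y = 3012

178 + 0.78Y = 2527.36
0.78Y = 2349.36, so Y = 2349.36/0.78 = 3012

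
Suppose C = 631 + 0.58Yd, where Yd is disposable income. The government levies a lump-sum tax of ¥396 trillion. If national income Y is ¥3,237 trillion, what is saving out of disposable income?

S = 562.22

Yd = Y − T = 3237 − 396 = 2841
C = 631 + 0.58(2841) = 631 + 1647.78 = 2278.78
S = Yd − C = 2841 − 2278.78 = 562.22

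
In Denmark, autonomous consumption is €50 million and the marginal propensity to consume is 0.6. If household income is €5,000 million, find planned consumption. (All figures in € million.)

C = 50 + 0.6(5000) = 50 + 3000 = 3050

C = 3050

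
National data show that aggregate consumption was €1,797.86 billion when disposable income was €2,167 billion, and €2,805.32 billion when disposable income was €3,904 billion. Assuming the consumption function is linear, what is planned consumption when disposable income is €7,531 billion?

C = 4908.98

MPC = (2805.32 − 1797.86)/(3904 − 2167) = 1007.46/1737 = 0.58
a = 1797.86 − 0.58(2167) = 1797.86 − 1256.86 = 541
C = 541 + 0.58(7531) = 541 + 4367.98 = 4908.98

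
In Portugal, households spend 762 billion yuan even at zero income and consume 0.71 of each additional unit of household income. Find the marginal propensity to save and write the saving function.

MPS = 1 − MPC = 1 − 0.71 = 0.29
S = Y − C = -762 + 0.29Y

MPS = 0.29; S = -762 + 0.29Y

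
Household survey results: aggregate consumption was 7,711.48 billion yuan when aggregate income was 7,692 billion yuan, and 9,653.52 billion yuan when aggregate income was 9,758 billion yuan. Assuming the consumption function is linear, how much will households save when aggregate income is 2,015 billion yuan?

MPC = (9653.52 − 7711.48)/(9758 − 7692) = 1942.04/2066 = 0.94
a = 7711.48 − 0.94(7692) = 7711.48 − 7230.48 = 481
C = 481 + 0.94(2015) = 2375.1
S = 2015 − 2375.1 = -360.1

S = -360.1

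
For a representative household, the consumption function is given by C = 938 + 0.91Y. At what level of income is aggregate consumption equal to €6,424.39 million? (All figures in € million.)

938 + 0.91Y = 6424.39
0.91Y = 5486.39, so Y = 5486.39/0.91 = 6029

Y = 6029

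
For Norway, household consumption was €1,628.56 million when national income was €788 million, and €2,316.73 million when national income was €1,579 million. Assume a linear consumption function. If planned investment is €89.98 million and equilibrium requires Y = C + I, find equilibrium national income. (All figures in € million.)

MPC = (2316.73 − 1628.56)/(1579 − 788) = 688.17/791 = 0.87
a = 1628.56 − 0.87(788) = 943
Equilibrium: Y = 943 + 0.87Y + 89.98
0.13Y = 1032.98, so Y = 1032.98/0.13 = 7946

Y = 7946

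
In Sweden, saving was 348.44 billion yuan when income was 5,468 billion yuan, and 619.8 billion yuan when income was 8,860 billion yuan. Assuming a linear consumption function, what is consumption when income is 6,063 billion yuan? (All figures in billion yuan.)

MPS = ΔS/ΔY = (619.8 − 348.44)/(8860 − 5468) = 271.36/3392 = 0.08
MPC = 1 − MPS = 0.92
Autonomous saving = 348.44 − 0.08(5468) = -89, so a = 89
C = 89 + 0.92(6063) = 89 + 5577.96 = 5666.96

C = 5666.96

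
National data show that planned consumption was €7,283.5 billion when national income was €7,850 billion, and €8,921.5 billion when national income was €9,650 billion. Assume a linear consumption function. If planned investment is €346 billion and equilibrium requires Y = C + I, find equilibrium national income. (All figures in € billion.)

Y = 5400

MPC = (8921.5 − 7283.5)/(9650 − 7850) = 1638/1800 = 0.91
a = 7283.5 − 0.91(7850) = 140
Equilibrium: Y = 140 + 0.91Y + 346
0.09Y = 486, so Y = 486/0.09 = 5400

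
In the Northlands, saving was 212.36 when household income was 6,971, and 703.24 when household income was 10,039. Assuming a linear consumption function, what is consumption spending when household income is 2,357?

C = 2882.88

MPS = ΔS/ΔY = (703.24 − 212.36)/(10039 − 6971) = 490.88/3068 = 0.16
MPC = 1 − MPS = 0.84
Autonomous saving = 212.36 − 0.16(6971) = -903, so a = 903
C = 903 + 0.84(2357) = 903 + 1979.88 = 2882.88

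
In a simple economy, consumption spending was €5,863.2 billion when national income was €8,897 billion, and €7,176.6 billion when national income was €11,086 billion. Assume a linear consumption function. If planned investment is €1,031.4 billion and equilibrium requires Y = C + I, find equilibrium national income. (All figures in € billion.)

Y = 3891

MPC = (7176.6 − 5863.2)/(11086 − 8897) = 1313.4/2189 = 0.6
a = 5863.2 − 0.6(8897) = 525
Equilibrium: Y = 525 + 0.6Y + 1031.4
0.4Y = 1556.4, so Y = 1556.4/0.4 = 3891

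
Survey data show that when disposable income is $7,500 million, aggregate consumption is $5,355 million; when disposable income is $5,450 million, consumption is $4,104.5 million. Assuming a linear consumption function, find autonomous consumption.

a = 780

MPC = ΔC/ΔY = (5355 − 4104.5)/(7500 − 5450) = 1250.5/2050 = 0.61
a = C − MPC·Y = 4104.5 − 0.61(5450) = 4104.5 − 3324.5 = 780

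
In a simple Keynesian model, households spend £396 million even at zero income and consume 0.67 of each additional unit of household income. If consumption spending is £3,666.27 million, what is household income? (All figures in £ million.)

Y = 4881

396 + 0.67Y = 3666.27
0.67Y = 3270.27, so Y = 3270.27/0.67 = 4881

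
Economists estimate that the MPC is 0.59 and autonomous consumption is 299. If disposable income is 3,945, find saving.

C = 299 + 0.59(3945) = 299 + 2327.55 = 2626.55
S = Y − C = 3945 − 2626.55 = 1318.45

S = 1318.45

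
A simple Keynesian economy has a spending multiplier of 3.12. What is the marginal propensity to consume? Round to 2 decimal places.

MPC = 0.68

k = 1/(1 − MPC), so 1 − MPC = 1/k = 1/3.12 = 0.3205
MPC = 1 − 0.3205 = 0.68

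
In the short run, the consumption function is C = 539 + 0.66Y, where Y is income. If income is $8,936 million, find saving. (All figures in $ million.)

C = 539 + 0.66(8936) = 539 + 5897.76 = 6436.76
S = Y − C = 8936 − 6436.76 = 2499.24

S = 2499.24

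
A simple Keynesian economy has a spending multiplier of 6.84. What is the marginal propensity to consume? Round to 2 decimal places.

MPC = 0.85

k = 1/(1 − MPC), so 1 − MPC = 1/k = 1/6.84 = 0.1462
MPC = 1 − 0.1462 = 0.85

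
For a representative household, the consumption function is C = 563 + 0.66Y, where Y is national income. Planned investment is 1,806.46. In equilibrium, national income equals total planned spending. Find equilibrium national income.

Y = 6969

Y = C + I = 563 + 0.66Y + 1806.46
Y − 0.66Y = 2369.46
0.34Y = 2369.46, so Y = 2369.46/0.34 = 6969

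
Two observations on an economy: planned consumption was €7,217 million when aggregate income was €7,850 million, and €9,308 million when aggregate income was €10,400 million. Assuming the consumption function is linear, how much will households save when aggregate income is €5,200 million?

S = 156

MPC = (9308 − 7217)/(10400 − 7850) = 2091/2550 = 0.82
a = 7217 − 0.82(7850) = 7217 − 6437 = 780
C = 780 + 0.82(5200) = 5044
S = 5200 − 5044 = 156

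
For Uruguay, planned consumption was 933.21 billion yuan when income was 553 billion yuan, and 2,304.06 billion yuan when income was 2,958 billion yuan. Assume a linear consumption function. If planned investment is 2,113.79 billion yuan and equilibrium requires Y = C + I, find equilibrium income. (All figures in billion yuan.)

Y = 6353

MPC = (2304.06 − 933.21)/(2958 − 553) = 1370.85/2405 = 0.57
a = 933.21 − 0.57(553) = 618
Equilibrium: Y = 618 + 0.57Y + 2113.79
0.43Y = 2731.79, so Y = 2731.79/0.43 = 6353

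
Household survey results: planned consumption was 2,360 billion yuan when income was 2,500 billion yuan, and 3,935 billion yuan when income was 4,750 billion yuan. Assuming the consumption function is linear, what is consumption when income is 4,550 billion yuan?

C = 3795

MPC = (3935 − 2360)/(4750 − 2500) = 1575/2250 = 0.7
a = 2360 − 0.7(2500) = 2360 − 1750 = 610
C = 610 + 0.7(4550) = 610 + 3185 = 3795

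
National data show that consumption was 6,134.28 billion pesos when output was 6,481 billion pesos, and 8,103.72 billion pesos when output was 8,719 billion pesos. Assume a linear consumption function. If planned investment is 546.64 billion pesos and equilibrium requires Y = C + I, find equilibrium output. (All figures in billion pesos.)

Y = 8147

MPC = (8103.72 − 6134.28)/(8719 − 6481) = 1969.44/2238 = 0.88
a = 6134.28 − 0.88(6481) = 431
Equilibrium: Y = 431 + 0.88Y + 546.64
0.12Y = 977.64, so Y = 977.64/0.12 = 8147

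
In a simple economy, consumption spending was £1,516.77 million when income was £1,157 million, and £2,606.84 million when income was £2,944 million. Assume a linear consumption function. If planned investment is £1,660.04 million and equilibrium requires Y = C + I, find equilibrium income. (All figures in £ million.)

MPC = (2606.84 − 1516.77)/(2944 − 1157) = 1090.07/1787 = 0.61
a = 1516.77 − 0.61(1157) = 811
Equilibrium: Y = 811 + 0.61Y + 1660.04
0.39Y = 2471.04, so Y = 2471.04/0.39 = 6336

Y = 6336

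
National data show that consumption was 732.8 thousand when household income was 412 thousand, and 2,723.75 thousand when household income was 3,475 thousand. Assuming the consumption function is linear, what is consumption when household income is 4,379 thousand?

C = 3311.35

MPC = (2723.75 − 732.8)/(3475 − 412) = 1990.95/3063 = 0.65
a = 732.8 − 0.65(412) = 732.8 − 267.8 = 465
C = 465 + 0.65(4379) = 465 + 2846.35 = 3311.35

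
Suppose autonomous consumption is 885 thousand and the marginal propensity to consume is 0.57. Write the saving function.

S = -885 + 0.43Y

S = Y − C = Y − (885 + 0.57Y) = -885 + (1 − 0.57)Y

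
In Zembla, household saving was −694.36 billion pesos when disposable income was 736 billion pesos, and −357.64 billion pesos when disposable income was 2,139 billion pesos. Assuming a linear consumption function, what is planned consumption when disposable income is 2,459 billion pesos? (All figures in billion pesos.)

MPS = ΔS/ΔY = (-357.64 − (-694.36))/(2139 − 736) = 336.72/1403 = 0.24
MPC = 1 − MPS = 0.76
Autonomous saving = -694.36 − 0.24(736) = -871, so a = 871
C = 871 + 0.76(2459) = 871 + 1868.84 = 2739.84

C = 2739.84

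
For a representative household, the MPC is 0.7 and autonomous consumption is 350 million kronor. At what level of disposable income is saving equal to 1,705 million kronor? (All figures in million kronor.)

S = Y − C = -350 + 0.3Y
-350 + 0.3Y = 1705, so 0.3Y = 2055 and Y = 6850

Y = 6850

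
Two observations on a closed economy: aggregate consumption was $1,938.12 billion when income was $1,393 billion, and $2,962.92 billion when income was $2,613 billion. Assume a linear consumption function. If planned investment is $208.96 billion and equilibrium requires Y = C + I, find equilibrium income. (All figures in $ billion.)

MPC = (2962.92 − 1938.12)/(2613 − 1393) = 1024.8/1220 = 0.84
a = 1938.12 − 0.84(1393) = 768
Equilibrium: Y = 768 + 0.84Y + 208.96
0.16Y = 976.96, so Y = 976.96/0.16 = 6106

Y = 6106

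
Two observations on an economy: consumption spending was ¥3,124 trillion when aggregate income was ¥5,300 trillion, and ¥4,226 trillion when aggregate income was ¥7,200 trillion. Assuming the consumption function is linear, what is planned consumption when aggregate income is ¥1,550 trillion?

C = 949

MPC = (4226 − 3124)/(7200 − 5300) = 1102/1900 = 0.58
a = 3124 − 0.58(5300) = 3124 − 3074 = 50
C = 50 + 0.58(1550) = 50 + 899 = 949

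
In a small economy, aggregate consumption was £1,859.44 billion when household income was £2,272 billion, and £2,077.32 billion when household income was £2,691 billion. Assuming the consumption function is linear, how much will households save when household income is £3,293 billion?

MPC = (2077.32 − 1859.44)/(2691 − 2272) = 217.88/419 = 0.52
a = 1859.44 − 0.52(2272) = 1859.44 − 1181.44 = 678
C = 678 + 0.52(3293) = 2390.36
S = 3293 − 2390.36 = 902.64

S = 902.64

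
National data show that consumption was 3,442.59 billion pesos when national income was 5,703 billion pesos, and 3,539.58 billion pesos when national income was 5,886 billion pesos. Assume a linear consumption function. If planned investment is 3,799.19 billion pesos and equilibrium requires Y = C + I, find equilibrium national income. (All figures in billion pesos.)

MPC = (3539.58 − 3442.59)/(5886 − 5703) = 96.99/183 = 0.53
a = 3442.59 − 0.53(5703) = 420
Equilibrium: Y = 420 + 0.53Y + 3799.19
0.47Y = 4219.19, so Y = 4219.19/0.47 = 8977

Y = 8977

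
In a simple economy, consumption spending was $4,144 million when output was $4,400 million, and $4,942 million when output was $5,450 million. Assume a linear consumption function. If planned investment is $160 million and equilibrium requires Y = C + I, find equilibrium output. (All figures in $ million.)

Y = 4000

MPC = (4942 − 4144)/(5450 − 4400) = 798/1050 = 0.76
a = 4144 − 0.76(4400) = 800
Equilibrium: Y = 800 + 0.76Y + 160
0.24Y = 960, so Y = 960/0.24 = 4000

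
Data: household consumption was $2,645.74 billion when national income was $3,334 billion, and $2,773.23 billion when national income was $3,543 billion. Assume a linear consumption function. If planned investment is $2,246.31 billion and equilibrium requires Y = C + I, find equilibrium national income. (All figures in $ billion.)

Y = 7329

MPC = (2773.23 − 2645.74)/(3543 − 3334) = 127.49/209 = 0.61
a = 2645.74 − 0.61(3334) = 612
Equilibrium: Y = 612 + 0.61Y + 2246.31
0.39Y = 2858.31, so Y = 2858.31/0.39 = 7329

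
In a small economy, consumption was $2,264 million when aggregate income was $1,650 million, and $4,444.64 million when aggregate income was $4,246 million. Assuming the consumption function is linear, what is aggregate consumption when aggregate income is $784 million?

C = 1536.56

MPC = (4444.64 − 2264)/(4246 − 1650) = 2180.64/2596 = 0.84
a = 2264 − 0.84(1650) = 2264 − 1386 = 878
C = 878 + 0.84(784) = 878 + 658.56 = 1536.56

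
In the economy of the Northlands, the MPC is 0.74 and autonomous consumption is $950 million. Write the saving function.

S = -950 + 0.26Y

S = Y − C = Y − (950 + 0.74Y) = -950 + (1 − 0.74)Y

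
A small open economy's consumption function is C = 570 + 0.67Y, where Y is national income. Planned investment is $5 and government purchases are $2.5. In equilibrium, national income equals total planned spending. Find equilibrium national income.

Y = C + I + G = 570 + 0.67Y + 5 + 2.5
Y − 0.67Y = 577.5
0.33Y = 577.5, so Y = 577.5/0.33 = 1750

Y = 1750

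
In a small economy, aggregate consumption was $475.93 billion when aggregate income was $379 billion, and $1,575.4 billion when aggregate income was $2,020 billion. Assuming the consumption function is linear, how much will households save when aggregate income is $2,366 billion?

MPC = (1575.4 − 475.93)/(2020 − 379) = 1099.47/1641 = 0.67
a = 475.93 − 0.67(379) = 475.93 − 253.93 = 222
C = 222 + 0.67(2366) = 1807.22
S = 2366 − 1807.22 = 558.78

S = 558.78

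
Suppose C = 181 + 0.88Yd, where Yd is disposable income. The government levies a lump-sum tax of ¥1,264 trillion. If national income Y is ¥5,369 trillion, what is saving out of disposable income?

Yd = Y − T = 5369 − 1264 = 4105
C = 181 + 0.88(4105) = 181 + 3612.4 = 3793.4
S = Yd − C = 4105 − 3793.4 = 311.6

S = 311.6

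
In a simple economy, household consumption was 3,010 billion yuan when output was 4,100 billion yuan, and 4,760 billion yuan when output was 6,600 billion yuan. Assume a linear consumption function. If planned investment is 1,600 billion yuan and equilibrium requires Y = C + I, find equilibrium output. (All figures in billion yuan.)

Y = 5800

MPC = (4760 − 3010)/(6600 − 4100) = 1750/2500 = 0.7
a = 3010 − 0.7(4100) = 140
Equilibrium: Y = 140 + 0.7Y + 1600
0.3Y = 1740, so Y = 1740/0.3 = 5800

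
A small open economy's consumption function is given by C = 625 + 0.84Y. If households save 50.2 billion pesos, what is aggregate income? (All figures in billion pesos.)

Y = 4220

S = Y − C = -625 + 0.16Y
-625 + 0.16Y = 50.2, so 0.16Y = 675.2 and Y = 4220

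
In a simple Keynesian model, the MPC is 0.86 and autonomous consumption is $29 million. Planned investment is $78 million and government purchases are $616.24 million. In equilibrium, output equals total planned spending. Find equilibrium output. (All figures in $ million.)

Y = C + I + G = 29 + 0.86Y + 78 + 616.24
Y − 0.86Y = 723.24
0.14Y = 723.24, so Y = 723.24/0.14 = 5166

Y = 5166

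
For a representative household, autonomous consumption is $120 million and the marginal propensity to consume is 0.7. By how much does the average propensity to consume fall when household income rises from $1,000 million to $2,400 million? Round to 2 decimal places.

At Y = 1000: C = 120 + 0.7(1000) = 820, APC = 820/1000 = 0.820
At Y = 2400: C = 1800, APC = 1800/2400 = 0.750
Fall in APC = 0.820 − 0.750 = 0.07

ΔAPC = 0.07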